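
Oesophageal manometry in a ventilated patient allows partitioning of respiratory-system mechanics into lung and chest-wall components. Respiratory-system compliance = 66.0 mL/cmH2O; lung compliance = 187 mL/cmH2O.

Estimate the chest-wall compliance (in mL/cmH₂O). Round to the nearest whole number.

1/Ccw = 1/Crs − 1/CL.
1/Ccw = 1/66.0 − 1/187 = 0.009804.
Ccw = 102.0 mL/cmH2O.

102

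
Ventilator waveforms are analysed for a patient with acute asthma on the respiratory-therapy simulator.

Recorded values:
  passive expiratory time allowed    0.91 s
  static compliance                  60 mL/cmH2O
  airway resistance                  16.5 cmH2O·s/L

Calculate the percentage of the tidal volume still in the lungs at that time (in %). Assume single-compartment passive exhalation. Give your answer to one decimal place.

τ = R × C = 16.5 × 60 mL/cmH2O = 16.5 × 0.060 L/cmH2O = 0.99 s.
Passive exhalation: V(t)/V₀ = e^(−t/τ) = e^(−0.91/0.99) = 0.3988.
Fraction remaining = 0.3988 → 39.88%.

39.9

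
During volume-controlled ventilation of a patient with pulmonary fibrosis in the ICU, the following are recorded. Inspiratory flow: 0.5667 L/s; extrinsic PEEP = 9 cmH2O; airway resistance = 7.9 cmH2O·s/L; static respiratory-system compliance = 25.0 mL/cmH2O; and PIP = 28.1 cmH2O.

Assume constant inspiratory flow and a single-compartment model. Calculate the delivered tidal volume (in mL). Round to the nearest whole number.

Equation of motion (constant flow): PIP = Vt/C + R·V̇ + PEEP.
Vt/C = PIP − R·V̇ − PEEP = 28.1 − 4.477 − 9 = 14.623 cmH2O.
Vt = C × 14.623 = 25.0 × 14.623 = 365.58 mL.

366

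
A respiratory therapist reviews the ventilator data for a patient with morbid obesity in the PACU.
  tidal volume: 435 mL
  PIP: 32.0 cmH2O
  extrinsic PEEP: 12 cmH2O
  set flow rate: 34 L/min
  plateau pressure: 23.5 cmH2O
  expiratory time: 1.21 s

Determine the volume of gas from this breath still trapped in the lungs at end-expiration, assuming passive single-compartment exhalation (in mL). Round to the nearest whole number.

52

Flow: 34 L/min ÷ 60 = 0.5667 L/s.
R = (PIP − Pplat)/V̇ = (32.0 − 23.5) / 0.5667 = 8.5/0.5667 = 14.999 cmH2O·s/L.
C = Vt/(Pplat − PEEP) = 435.0 / (23.5 − 12) = 435.0/11.5 = 37.826 mL/cmH2O.
τ = R × C = 14.999 × 0.03783 L/cmH2O = 0.5674 s.
Fraction remaining = e^(−Te/τ) = e^(−1.21/0.5674) = 0.1185.
Trapped volume = 435.0 × 0.1185 = 51.548 mL.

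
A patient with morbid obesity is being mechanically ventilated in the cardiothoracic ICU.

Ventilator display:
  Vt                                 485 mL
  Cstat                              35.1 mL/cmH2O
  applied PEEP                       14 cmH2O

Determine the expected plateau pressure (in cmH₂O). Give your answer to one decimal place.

Pplat = PEEP + Vt / Cstat = 14 + 485 / 35.1 = 14 + 13.818 = 27.818 cmH2O.

27.8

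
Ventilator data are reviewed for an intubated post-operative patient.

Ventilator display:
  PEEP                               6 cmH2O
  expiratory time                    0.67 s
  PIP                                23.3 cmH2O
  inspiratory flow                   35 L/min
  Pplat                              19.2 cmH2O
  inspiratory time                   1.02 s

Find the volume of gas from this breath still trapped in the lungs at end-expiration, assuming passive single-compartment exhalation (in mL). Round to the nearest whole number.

72

Flow: 35 L/min ÷ 60 = 0.5833 L/s.
Vt = flow × Ti = 0.5833 L/s × 1.02 s × 1000 mL/L = 594.97 mL.
R = (PIP − Pplat)/V̇ = (23.3 − 19.2) / 0.5833 = 4.1/0.5833 = 7.029 cmH2O·s/L.
C = Vt/(Pplat − PEEP) = 594.97 / (19.2 − 6) = 594.97/13.2 = 45.073 mL/cmH2O.
τ = R × C = 7.029 × 0.04507 L/cmH2O = 0.3168 s.
Fraction remaining = e^(−Te/τ) = e^(−0.67/0.3168) = 0.1206.
Trapped volume = 594.97 × 0.1206 = 71.753 mL.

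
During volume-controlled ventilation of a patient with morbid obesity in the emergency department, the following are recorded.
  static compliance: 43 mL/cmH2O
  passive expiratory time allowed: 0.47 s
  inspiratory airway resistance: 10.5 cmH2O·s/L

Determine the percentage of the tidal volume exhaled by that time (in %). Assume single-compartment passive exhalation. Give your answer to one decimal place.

64.7

τ = R × C = 10.5 × 43 mL/cmH2O = 10.5 × 0.043 L/cmH2O = 0.4515 s.
Passive exhalation: V(t)/V₀ = e^(−t/τ) = e^(−0.47/0.4515) = 0.3531.
Fraction exhaled = 1 − 0.3531 = 0.6469 → 64.69%.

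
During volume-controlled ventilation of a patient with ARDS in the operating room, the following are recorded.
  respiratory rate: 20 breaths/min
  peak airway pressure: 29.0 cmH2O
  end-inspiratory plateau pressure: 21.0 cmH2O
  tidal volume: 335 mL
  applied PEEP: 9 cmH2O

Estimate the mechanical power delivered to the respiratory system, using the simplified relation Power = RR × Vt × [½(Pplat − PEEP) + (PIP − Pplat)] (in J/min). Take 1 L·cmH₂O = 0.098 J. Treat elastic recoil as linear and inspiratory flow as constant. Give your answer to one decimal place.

9.2

Per-breath work = Vt × [½(Pplat−PEEP) + (PIP−Pplat)] = 0.335 × [0.5×12.0 + 8.0] = 0.335 × 14.0 = 4.69 L·cmH2O.
Power = 20 × 4.69 = 93.8 L·cmH2O/min.
× 0.098 J/(L·cmH2O) → 9.192 J/min.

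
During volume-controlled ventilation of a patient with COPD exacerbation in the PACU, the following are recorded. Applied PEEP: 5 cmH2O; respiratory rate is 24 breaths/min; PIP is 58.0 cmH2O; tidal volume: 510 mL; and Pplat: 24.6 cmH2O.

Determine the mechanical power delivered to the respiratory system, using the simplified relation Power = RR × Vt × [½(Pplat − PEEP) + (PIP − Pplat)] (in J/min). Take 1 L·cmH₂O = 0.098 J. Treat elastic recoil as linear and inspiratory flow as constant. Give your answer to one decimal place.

Per-breath work = Vt × [½(Pplat−PEEP) + (PIP−Pplat)] = 0.510 × [0.5×19.6 + 33.4] = 0.510 × 43.2 = 22.032 L·cmH2O.
Power = 24 × 22.032 = 528.77 L·cmH2O/min.
× 0.098 J/(L·cmH2O) → 51.819 J/min.

51.8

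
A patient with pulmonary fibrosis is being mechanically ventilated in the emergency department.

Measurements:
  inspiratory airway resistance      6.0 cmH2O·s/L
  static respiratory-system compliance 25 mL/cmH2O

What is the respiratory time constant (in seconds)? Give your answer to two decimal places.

0.15

τ = R × C = 6.0 × 25 mL/cmH2O = 6.0 × 0.025 L/cmH2O = 0.15 s.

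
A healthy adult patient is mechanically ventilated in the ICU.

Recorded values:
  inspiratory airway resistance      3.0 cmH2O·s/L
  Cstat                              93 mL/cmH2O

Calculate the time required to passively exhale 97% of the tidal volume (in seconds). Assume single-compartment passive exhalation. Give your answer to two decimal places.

0.98

τ = R × C = 3.0 × 93 mL/cmH2O = 3.0 × 0.093 L/cmH2O = 0.279 s.
Exhaled fraction f = 1 − e^(−t/τ) → t = −τ·ln(1 − f) = −0.279·ln(0.03) = 0.9783 s.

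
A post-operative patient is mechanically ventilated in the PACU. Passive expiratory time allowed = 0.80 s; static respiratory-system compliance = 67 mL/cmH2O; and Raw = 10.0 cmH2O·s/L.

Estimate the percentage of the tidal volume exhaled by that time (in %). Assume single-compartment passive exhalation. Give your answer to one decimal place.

69.7

τ = R × C = 10.0 × 67 mL/cmH2O = 10.0 × 0.067 L/cmH2O = 0.67 s.
Passive exhalation: V(t)/V₀ = e^(−t/τ) = e^(−0.80/0.67) = 0.303.
Fraction exhaled = 1 − 0.303 = 0.697 → 69.7%.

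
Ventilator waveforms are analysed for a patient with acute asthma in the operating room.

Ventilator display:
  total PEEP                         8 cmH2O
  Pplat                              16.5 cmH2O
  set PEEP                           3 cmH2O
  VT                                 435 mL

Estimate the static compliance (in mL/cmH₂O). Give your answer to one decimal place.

End-expiratory occlusion gives total PEEP = 8 cmH2O (intrinsic PEEP = 8 − 3 = 5). Use total PEEP for the elastic gradient.
Cstat = Vt / (Pplat − PEEPtotal) = 435 / (16.5 − 8) = 435 / 8.5 = 51.176 mL/cmH2O.

51.2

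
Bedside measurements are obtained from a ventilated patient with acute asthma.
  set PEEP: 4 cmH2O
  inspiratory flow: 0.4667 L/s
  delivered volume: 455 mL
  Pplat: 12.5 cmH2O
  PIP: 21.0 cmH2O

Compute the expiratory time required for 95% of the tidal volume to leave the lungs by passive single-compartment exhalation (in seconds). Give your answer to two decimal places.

R = (PIP − Pplat)/V̇ = (21.0 − 12.5) / 0.4667 = 8.5/0.4667 = 18.213 cmH2O·s/L.
C = Vt/(Pplat − PEEP) = 455.0 / (12.5 − 4) = 455.0/8.5 = 53.529 mL/cmH2O.
τ = R × C = 18.213 × 0.05353 L/cmH2O = 0.9749 s.
t = −τ·ln(1 − 0.95) = −0.9749·ln(0.05) = 2.921 s.

2.92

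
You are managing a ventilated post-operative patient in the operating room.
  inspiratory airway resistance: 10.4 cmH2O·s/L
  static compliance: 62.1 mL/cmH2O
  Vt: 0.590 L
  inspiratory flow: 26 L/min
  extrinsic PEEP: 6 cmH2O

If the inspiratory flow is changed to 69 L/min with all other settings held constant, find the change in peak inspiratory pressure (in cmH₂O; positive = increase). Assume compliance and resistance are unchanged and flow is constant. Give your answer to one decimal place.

Flow: 26 L/min ÷ 60 = 0.4333 L/s.
New flow: 69 L/min ÷ 60 = 1.15 L/s.
PIP = Vt/C + R·V̇ + PEEP (constant-flow equation of motion).
Only the resistive term changes: ΔPIP = R × ΔV̇ = 10.4 × (1.15 − 0.4333) = 10.4 × 0.7167 = 7.454 cmH2O.

7.5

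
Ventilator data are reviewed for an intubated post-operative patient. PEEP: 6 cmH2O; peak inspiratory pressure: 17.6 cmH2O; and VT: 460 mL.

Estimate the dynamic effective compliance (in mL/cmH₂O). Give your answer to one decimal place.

Dynamic compliance = Vt / (PIP − PEEP) = 460 / (17.6 − 6) = 460 / 11.6 = 39.655 mL/cmH2O.

39.7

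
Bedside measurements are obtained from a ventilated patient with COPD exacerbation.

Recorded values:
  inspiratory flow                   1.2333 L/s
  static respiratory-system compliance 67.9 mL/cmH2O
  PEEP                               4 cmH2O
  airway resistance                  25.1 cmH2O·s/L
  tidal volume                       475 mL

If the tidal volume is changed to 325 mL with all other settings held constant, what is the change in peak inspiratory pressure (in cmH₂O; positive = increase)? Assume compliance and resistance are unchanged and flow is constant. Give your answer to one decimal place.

-2.2

PIP = Vt/C + R·V̇ + PEEP (constant-flow equation of motion).
Only the elastic term changes: ΔPIP = ΔVt / C = (325 − 475) / 67.9 = -2.209 cmH2O.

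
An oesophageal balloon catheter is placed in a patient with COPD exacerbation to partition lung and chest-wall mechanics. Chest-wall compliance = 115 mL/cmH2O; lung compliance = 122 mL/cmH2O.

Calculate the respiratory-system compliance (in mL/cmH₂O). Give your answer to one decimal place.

Lung and chest wall are elastances in series: 1/Crs = 1/CL + 1/Ccw.
1/Crs = 1/122 + 1/115 = 0.01689.
Crs = 59.207 mL/cmH2O.

59.2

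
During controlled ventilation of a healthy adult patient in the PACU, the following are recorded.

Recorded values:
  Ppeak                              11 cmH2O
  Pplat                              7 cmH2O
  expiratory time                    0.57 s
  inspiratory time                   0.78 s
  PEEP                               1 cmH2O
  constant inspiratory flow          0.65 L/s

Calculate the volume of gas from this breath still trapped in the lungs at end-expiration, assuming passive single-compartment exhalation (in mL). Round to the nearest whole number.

Vt = flow × Ti = 0.65 L/s × 0.78 s × 1000 mL/L = 507.0 mL.
R = (PIP − Pplat)/V̇ = (11 − 7) / 0.65 = 4.0/0.65 = 6.154 cmH2O·s/L.
C = Vt/(Pplat − PEEP) = 507.0 / (7 − 1) = 507.0/6.0 = 84.5 mL/cmH2O.
τ = R × C = 6.154 × 0.0845 L/cmH2O = 0.52 s.
Fraction remaining = e^(−Te/τ) = e^(−0.57/0.52) = 0.3342.
Trapped volume = 507.0 × 0.3342 = 169.44 mL.

169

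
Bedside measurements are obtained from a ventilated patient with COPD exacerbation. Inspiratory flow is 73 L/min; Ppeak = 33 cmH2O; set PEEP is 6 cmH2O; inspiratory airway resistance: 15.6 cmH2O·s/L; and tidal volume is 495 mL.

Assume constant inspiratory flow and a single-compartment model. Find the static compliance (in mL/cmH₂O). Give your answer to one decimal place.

61.7

Flow: 73 L/min ÷ 60 = 1.2167 L/s.
Equation of motion (constant flow): PIP = Vt/C + R·V̇ + PEEP.
Vt/C = PIP − R·V̇ − PEEP = 33 − 15.6×1.2167 − 6 = 33 − 18.981 − 6 = 8.019 cmH2O.
C = Vt / 8.019 = 495 / 8.019 = 61.728 mL/cmH2O.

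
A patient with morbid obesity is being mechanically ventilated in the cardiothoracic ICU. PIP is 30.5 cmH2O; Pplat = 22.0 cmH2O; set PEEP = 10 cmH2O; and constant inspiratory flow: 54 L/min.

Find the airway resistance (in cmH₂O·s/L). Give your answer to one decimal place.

9.4

Flow: 54 L/min ÷ 60 = 0.9 L/s.
Raw = (PIP − Pplat) / flow = (30.5 − 22.0) / 0.9 = 8.5 / 0.9 = 9.444 cmH2O·s/L.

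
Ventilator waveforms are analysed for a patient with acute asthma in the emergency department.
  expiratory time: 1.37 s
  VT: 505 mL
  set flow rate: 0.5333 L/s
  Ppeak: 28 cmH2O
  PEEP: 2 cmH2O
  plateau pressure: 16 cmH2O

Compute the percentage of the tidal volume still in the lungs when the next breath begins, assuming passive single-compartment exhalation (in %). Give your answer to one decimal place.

18.5

R = (PIP − Pplat)/V̇ = (28 − 16) / 0.5333 = 12.0/0.5333 = 22.501 cmH2O·s/L.
C = Vt/(Pplat − PEEP) = 505.0 / (16 − 2) = 505.0/14.0 = 36.071 mL/cmH2O.
τ = R × C = 22.501 × 0.03607 L/cmH2O = 0.8116 s.
Fraction remaining at end-expiration = e^(−Te/τ) = e^(−1.37/0.8116) = 0.1849 → 18.49%.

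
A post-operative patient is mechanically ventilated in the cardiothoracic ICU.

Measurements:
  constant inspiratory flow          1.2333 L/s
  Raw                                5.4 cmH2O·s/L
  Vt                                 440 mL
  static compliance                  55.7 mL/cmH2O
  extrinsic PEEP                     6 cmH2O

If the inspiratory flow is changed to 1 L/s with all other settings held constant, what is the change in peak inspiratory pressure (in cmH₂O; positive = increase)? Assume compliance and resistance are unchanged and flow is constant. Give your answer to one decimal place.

PIP = Vt/C + R·V̇ + PEEP (constant-flow equation of motion).
Only the resistive term changes: ΔPIP = R × ΔV̇ = 5.4 × (1 − 1.2333) = 5.4 × -0.2333 = -1.26 cmH2O.

-1.3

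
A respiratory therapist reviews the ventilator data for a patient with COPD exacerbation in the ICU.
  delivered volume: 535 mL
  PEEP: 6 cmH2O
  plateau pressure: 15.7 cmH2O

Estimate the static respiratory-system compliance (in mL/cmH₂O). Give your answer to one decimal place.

55.2

Cstat = Vt / (Pplat − PEEP) = 535 / (15.7 − 6) = 535 / 9.7 = 55.155 mL/cmH2O.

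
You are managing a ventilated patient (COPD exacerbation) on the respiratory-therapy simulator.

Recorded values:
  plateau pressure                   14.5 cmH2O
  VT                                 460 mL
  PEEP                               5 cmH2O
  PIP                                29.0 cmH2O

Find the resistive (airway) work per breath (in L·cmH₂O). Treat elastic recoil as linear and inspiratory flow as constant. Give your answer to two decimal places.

6.67

With constant inspiratory flow the resistive pressure is constant at PIP − Pplat = 29.0 − 14.5 = 14.5 cmH2O, so resistive work = 14.5 × 0.460 = 6.67 L·cmH2O.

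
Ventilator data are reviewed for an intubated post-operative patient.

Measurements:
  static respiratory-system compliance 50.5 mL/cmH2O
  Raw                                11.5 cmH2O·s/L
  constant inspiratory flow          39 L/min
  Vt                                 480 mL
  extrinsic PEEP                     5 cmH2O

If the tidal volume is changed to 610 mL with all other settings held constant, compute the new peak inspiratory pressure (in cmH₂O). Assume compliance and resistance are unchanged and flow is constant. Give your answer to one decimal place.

24.6

Flow: 39 L/min ÷ 60 = 0.65 L/s.
PIP = Vt/C + R·V̇ + PEEP (constant-flow equation of motion).
Only the elastic term changes: ΔPIP = ΔVt / C = (610 − 480) / 50.5 = 2.574 cmH2O.
Original PIP = 480/50.5 + 11.5×0.65 + 5 = 21.98 cmH2O; new PIP = 21.98 + (2.574) = 24.554 cmH2O.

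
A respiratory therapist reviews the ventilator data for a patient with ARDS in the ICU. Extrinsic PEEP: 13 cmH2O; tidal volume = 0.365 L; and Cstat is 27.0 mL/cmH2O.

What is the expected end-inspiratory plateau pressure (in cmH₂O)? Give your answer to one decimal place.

26.5

Pplat = PEEP + Vt / Cstat = 13 + 365 / 27.0 = 13 + 13.519 = 26.519 cmH2O.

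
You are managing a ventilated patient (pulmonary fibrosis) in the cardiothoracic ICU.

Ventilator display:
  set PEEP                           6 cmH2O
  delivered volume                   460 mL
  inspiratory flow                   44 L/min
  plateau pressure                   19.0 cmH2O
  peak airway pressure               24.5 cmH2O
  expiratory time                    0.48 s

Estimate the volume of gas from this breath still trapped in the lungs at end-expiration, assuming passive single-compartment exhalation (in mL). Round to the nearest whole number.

75

Flow: 44 L/min ÷ 60 = 0.7333 L/s.
R = (PIP − Pplat)/V̇ = (24.5 − 19.0) / 0.7333 = 5.5/0.7333 = 7.5 cmH2O·s/L.
C = Vt/(Pplat − PEEP) = 460.0 / (19.0 − 6) = 460.0/13.0 = 35.385 mL/cmH2O.
τ = R × C = 7.5 × 0.03539 L/cmH2O = 0.2654 s.
Fraction remaining = e^(−Te/τ) = e^(−0.48/0.2654) = 0.1639.
Trapped volume = 460.0 × 0.1639 = 75.394 mL.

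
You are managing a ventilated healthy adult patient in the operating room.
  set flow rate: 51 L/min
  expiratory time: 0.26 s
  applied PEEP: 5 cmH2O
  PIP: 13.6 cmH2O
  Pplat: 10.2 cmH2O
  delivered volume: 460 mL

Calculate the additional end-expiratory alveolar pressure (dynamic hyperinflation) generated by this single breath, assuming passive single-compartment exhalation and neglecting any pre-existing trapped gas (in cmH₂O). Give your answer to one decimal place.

Flow: 51 L/min ÷ 60 = 0.85 L/s.
R = (PIP − Pplat)/V̇ = (13.6 − 10.2) / 0.85 = 3.4/0.85 = 4.0 cmH2O·s/L.
C = Vt/(Pplat − PEEP) = 460.0 / (10.2 − 5) = 460.0/5.2 = 88.462 mL/cmH2O.
τ = R × C = 4.0 × 0.08846 L/cmH2O = 0.3538 s.
Fraction remaining = e^(−Te/τ) = e^(−0.26/0.3538) = 0.4796; trapped volume = 460.0 × 0.4796 = 220.62 mL.
Additional alveolar pressure from trapping ≈ V_trapped / C = 220.62 / 88.462 = 2.494 cmH2O.

2.5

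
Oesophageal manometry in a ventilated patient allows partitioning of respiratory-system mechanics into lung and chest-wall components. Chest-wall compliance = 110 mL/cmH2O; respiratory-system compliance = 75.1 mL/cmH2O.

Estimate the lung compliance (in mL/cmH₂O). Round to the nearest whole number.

1/CL = 1/Crs − 1/Ccw.
1/CL = 1/75.1 − 1/110 = 0.004225.
CL = 236.69 mL/cmH2O.

237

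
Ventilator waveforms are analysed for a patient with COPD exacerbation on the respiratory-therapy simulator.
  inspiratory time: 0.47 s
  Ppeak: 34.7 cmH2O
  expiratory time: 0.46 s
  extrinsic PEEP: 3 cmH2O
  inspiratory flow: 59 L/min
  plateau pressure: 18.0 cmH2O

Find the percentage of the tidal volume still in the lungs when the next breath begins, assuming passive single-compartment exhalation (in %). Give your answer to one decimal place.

Flow: 59 L/min ÷ 60 = 0.9833 L/s.
Vt = flow × Ti = 0.9833 L/s × 0.47 s × 1000 mL/L = 462.15 mL.
R = (PIP − Pplat)/V̇ = (34.7 − 18.0) / 0.9833 = 16.7/0.9833 = 16.984 cmH2O·s/L.
C = Vt/(Pplat − PEEP) = 462.15 / (18.0 − 3) = 462.15/15.0 = 30.81 mL/cmH2O.
τ = R × C = 16.984 × 0.03081 L/cmH2O = 0.5233 s.
Fraction remaining at end-expiration = e^(−Te/τ) = e^(−0.46/0.5233) = 0.4152 → 41.52%.

41.5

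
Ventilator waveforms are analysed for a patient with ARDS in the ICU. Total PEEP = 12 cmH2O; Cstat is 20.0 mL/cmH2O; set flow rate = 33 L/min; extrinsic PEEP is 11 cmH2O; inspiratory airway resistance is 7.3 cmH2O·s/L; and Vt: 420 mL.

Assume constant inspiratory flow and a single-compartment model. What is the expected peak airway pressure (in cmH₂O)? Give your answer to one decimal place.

37.0

Flow: 33 L/min ÷ 60 = 0.55 L/s.
Total PEEP = 12 cmH2O (set 11 + intrinsic 1); this is the baseline alveolar pressure.
Equation of motion (constant flow): PIP = Vt/C + R·V̇ + PEEP.
PIP = 420/20.0 + 7.3×0.55 + 12 = 21.0 + 4.015 + 12 = 37.015 cmH2O.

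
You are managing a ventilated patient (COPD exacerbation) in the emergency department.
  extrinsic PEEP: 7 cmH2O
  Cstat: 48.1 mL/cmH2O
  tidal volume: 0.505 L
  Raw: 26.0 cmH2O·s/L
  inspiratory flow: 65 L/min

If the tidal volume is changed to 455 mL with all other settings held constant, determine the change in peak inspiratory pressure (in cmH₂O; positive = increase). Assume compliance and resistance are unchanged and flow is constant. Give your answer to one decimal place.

PIP = Vt/C + R·V̇ + PEEP (constant-flow equation of motion).
Only the elastic term changes: ΔPIP = ΔVt / C = (455 − 505) / 48.1 = -1.04 cmH2O.

-1.0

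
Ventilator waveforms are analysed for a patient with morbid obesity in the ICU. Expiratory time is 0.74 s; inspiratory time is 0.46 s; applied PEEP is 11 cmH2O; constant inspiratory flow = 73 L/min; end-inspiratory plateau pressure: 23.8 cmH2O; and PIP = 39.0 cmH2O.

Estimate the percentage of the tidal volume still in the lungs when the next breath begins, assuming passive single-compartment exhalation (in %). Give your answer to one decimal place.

25.8

Flow: 73 L/min ÷ 60 = 1.2167 L/s.
Vt = flow × Ti = 1.2167 L/s × 0.46 s × 1000 mL/L = 559.68 mL.
R = (PIP − Pplat)/V̇ = (39.0 − 23.8) / 1.2167 = 15.2/1.2167 = 12.493 cmH2O·s/L.
C = Vt/(Pplat − PEEP) = 559.68 / (23.8 − 11) = 559.68/12.8 = 43.725 mL/cmH2O.
τ = R × C = 12.493 × 0.04373 L/cmH2O = 0.5463 s.
Fraction remaining at end-expiration = e^(−Te/τ) = e^(−0.74/0.5463) = 0.2581 → 25.81%.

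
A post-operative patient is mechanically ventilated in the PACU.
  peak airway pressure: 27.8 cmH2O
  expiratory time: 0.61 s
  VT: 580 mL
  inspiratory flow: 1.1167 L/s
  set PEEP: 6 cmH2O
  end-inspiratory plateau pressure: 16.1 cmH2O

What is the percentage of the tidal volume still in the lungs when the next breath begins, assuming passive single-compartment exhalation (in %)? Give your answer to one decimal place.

R = (PIP − Pplat)/V̇ = (27.8 − 16.1) / 1.1167 = 11.7/1.1167 = 10.477 cmH2O·s/L.
C = Vt/(Pplat − PEEP) = 580.0 / (16.1 − 6) = 580.0/10.1 = 57.426 mL/cmH2O.
τ = R × C = 10.477 × 0.05743 L/cmH2O = 0.6017 s.
Fraction remaining at end-expiration = e^(−Te/τ) = e^(−0.61/0.6017) = 0.3628 → 36.28%.

36.3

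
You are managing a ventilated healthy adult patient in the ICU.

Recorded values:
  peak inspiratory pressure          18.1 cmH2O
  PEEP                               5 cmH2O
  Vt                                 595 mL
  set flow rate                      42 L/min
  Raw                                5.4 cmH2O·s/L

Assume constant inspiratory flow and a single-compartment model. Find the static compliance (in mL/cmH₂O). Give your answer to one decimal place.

Flow: 42 L/min ÷ 60 = 0.7 L/s.
Equation of motion (constant flow): PIP = Vt/C + R·V̇ + PEEP.
Vt/C = PIP − R·V̇ − PEEP = 18.1 − 5.4×0.7 − 5 = 18.1 − 3.78 − 5 = 9.32 cmH2O.
C = Vt / 9.32 = 595 / 9.32 = 63.841 mL/cmH2O.

63.8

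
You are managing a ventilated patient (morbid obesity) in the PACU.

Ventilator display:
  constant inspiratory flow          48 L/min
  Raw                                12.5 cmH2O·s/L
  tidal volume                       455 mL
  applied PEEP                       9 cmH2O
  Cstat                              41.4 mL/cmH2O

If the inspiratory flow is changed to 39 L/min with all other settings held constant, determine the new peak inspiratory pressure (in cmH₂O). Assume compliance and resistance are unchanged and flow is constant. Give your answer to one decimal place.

28.1

Flow: 48 L/min ÷ 60 = 0.8 L/s.
New flow: 39 L/min ÷ 60 = 0.65 L/s.
PIP = Vt/C + R·V̇ + PEEP (constant-flow equation of motion).
Only the resistive term changes: ΔPIP = R × ΔV̇ = 12.5 × (0.65 − 0.8) = 12.5 × -0.15 = -1.875 cmH2O.
Original PIP = 455/41.4 + 12.5×0.8 + 9 = 29.99 cmH2O; new PIP = 29.99 + (-1.875) = 28.115 cmH2O.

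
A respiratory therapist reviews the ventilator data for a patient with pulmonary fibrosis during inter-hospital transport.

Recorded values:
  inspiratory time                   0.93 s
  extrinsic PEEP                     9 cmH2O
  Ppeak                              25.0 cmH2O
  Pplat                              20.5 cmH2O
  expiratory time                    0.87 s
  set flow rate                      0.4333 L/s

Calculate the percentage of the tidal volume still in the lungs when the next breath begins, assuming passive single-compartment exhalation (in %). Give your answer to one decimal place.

9.2

Vt = flow × Ti = 0.4333 L/s × 0.93 s × 1000 mL/L = 402.97 mL.
R = (PIP − Pplat)/V̇ = (25.0 − 20.5) / 0.4333 = 4.5/0.4333 = 10.385 cmH2O·s/L.
C = Vt/(Pplat − PEEP) = 402.97 / (20.5 − 9) = 402.97/11.5 = 35.041 mL/cmH2O.
τ = R × C = 10.385 × 0.03504 L/cmH2O = 0.3639 s.
Fraction remaining at end-expiration = e^(−Te/τ) = e^(−0.87/0.3639) = 0.09156 → 9.156%.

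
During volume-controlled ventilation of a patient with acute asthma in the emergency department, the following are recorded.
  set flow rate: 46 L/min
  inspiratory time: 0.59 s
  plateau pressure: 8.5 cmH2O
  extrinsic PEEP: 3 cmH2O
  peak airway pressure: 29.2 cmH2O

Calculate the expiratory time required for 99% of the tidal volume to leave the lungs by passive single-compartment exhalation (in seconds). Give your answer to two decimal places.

10.23

Flow: 46 L/min ÷ 60 = 0.7667 L/s.
Vt = flow × Ti = 0.7667 L/s × 0.59 s × 1000 mL/L = 452.35 mL.
R = (PIP − Pplat)/V̇ = (29.2 − 8.5) / 0.7667 = 20.7/0.7667 = 26.999 cmH2O·s/L.
C = Vt/(Pplat − PEEP) = 452.35 / (8.5 − 3) = 452.35/5.5 = 82.245 mL/cmH2O.
τ = R × C = 26.999 × 0.08225 L/cmH2O = 2.221 s.
t = −τ·ln(1 − 0.99) = −2.221·ln(0.01) = 10.228 s.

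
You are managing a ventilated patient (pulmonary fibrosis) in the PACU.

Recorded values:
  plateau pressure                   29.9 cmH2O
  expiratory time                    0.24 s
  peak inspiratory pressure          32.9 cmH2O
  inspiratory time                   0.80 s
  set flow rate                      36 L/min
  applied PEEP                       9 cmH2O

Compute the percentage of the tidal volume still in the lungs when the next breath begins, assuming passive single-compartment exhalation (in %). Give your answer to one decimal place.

12.4

Flow: 36 L/min ÷ 60 = 0.6 L/s.
Vt = flow × Ti = 0.6 L/s × 0.80 s × 1000 mL/L = 480.0 mL.
R = (PIP − Pplat)/V̇ = (32.9 − 29.9) / 0.6 = 3.0/0.6 = 5.0 cmH2O·s/L.
C = Vt/(Pplat − PEEP) = 480.0 / (29.9 − 9) = 480.0/20.9 = 22.967 mL/cmH2O.
τ = R × C = 5.0 × 0.02297 L/cmH2O = 0.1149 s.
Fraction remaining at end-expiration = e^(−Te/τ) = e^(−0.24/0.1149) = 0.1238 → 12.38%.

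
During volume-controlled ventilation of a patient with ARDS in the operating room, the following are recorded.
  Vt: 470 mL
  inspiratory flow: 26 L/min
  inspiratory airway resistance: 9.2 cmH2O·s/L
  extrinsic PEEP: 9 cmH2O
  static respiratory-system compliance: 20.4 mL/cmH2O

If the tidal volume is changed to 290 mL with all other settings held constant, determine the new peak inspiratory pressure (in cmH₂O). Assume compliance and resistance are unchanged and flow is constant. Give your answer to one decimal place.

27.2

Flow: 26 L/min ÷ 60 = 0.4333 L/s.
PIP = Vt/C + R·V̇ + PEEP (constant-flow equation of motion).
Only the elastic term changes: ΔPIP = ΔVt / C = (290 − 470) / 20.4 = -8.824 cmH2O.
Original PIP = 470/20.4 + 9.2×0.4333 + 9 = 36.026 cmH2O; new PIP = 36.026 + (-8.824) = 27.202 cmH2O.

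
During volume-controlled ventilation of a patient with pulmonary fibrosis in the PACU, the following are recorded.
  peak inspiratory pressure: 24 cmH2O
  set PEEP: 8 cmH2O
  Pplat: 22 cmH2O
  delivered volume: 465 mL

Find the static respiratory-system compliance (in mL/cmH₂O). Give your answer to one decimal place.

Cstat = Vt / (Pplat − PEEP) = 465 / (22 − 8) = 465 / 14.0 = 33.214 mL/cmH2O.

33.2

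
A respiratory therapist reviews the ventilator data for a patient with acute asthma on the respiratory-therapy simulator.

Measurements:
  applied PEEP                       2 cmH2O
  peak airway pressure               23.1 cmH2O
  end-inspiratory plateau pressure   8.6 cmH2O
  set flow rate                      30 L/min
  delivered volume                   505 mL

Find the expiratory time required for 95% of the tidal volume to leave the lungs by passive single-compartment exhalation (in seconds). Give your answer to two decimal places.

Flow: 30 L/min ÷ 60 = 0.5 L/s.
R = (PIP − Pplat)/V̇ = (23.1 − 8.6) / 0.5 = 14.5/0.5 = 29.0 cmH2O·s/L.
C = Vt/(Pplat − PEEP) = 505.0 / (8.6 − 2) = 505.0/6.6 = 76.515 mL/cmH2O.
τ = R × C = 29.0 × 0.07652 L/cmH2O = 2.219 s.
t = −τ·ln(1 − 0.95) = −2.219·ln(0.05) = 6.648 s.

6.65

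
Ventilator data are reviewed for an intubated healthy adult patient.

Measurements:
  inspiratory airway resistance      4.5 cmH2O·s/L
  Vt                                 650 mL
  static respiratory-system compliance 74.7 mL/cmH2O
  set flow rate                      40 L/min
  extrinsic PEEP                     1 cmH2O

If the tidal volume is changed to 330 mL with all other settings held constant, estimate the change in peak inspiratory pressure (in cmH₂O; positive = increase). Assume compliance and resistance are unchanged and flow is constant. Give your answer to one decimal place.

-4.3

PIP = Vt/C + R·V̇ + PEEP (constant-flow equation of motion).
Only the elastic term changes: ΔPIP = ΔVt / C = (330 − 650) / 74.7 = -4.284 cmH2O.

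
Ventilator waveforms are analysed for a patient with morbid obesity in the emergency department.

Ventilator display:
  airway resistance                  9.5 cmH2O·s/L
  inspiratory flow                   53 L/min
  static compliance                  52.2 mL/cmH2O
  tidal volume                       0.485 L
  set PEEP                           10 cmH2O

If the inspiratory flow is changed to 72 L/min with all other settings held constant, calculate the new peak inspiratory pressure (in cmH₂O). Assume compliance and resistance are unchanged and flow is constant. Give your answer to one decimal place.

30.7

Flow: 53 L/min ÷ 60 = 0.8833 L/s.
New flow: 72 L/min ÷ 60 = 1.2 L/s.
PIP = Vt/C + R·V̇ + PEEP (constant-flow equation of motion).
Only the resistive term changes: ΔPIP = R × ΔV̇ = 9.5 × (1.2 − 0.8833) = 9.5 × 0.3167 = 3.009 cmH2O.
Original PIP = 485/52.2 + 9.5×0.8833 + 10 = 27.683 cmH2O; new PIP = 27.683 + (3.009) = 30.692 cmH2O.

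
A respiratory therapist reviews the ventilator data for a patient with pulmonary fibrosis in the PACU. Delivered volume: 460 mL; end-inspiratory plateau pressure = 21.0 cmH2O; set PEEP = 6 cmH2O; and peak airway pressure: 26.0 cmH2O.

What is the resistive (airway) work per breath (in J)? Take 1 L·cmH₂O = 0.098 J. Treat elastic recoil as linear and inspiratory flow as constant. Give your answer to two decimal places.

With constant inspiratory flow the resistive pressure is constant at PIP − Pplat = 26.0 − 21.0 = 5.0 cmH2O, so resistive work = 5.0 × 0.460 = 2.3 L·cmH2O.
× 0.098 J/(L·cmH2O) → 0.2254 J.

0.23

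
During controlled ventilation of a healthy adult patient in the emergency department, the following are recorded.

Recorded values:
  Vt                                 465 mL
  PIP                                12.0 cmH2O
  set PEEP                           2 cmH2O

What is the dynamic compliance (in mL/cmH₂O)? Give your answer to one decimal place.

Dynamic compliance = Vt / (PIP − PEEP) = 465 / (12.0 − 2) = 465 / 10.0 = 46.5 mL/cmH2O.

46.5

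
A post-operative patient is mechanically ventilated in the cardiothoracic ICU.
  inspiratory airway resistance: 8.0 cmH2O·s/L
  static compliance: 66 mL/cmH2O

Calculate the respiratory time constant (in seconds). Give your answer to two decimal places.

τ = R × C = 8.0 × 66 mL/cmH2O = 8.0 × 0.066 L/cmH2O = 0.528 s.

0.53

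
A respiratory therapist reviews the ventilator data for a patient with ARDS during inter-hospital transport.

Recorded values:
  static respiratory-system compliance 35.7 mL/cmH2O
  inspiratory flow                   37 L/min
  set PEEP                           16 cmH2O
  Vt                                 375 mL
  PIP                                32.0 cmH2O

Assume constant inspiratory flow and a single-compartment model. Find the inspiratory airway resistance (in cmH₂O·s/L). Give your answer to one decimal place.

8.9

Flow: 37 L/min ÷ 60 = 0.6167 L/s.
Equation of motion (constant flow): PIP = Vt/C + R·V̇ + PEEP.
R·V̇ = PIP − Vt/C − PEEP = 32.0 − 375/35.7 − 16 = 32.0 − 10.504 − 16 = 5.496 cmH2O.
R = 5.496 / 0.6167 = 8.912 cmH2O·s/L.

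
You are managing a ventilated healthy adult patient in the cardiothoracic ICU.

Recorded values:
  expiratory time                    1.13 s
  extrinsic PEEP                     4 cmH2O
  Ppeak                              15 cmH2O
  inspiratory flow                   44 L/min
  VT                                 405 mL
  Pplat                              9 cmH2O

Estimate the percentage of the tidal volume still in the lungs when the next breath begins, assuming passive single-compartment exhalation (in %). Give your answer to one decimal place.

18.2

Flow: 44 L/min ÷ 60 = 0.7333 L/s.
R = (PIP − Pplat)/V̇ = (15 − 9) / 0.7333 = 6.0/0.7333 = 8.182 cmH2O·s/L.
C = Vt/(Pplat − PEEP) = 405.0 / (9 − 4) = 405.0/5.0 = 81.0 mL/cmH2O.
τ = R × C = 8.182 × 0.081 L/cmH2O = 0.6627 s.
Fraction remaining at end-expiration = e^(−Te/τ) = e^(−1.13/0.6627) = 0.1817 → 18.17%.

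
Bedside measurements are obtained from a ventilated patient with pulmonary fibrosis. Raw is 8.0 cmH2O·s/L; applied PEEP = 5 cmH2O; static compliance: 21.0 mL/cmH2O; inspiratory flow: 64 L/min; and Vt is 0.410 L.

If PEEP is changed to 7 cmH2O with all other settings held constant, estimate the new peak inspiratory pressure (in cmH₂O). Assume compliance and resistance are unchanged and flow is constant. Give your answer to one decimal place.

35.1

Flow: 64 L/min ÷ 60 = 1.0667 L/s.
PIP = Vt/C + R·V̇ + PEEP (constant-flow equation of motion).
Only the baseline term changes: ΔPIP = ΔPEEP = 7 − 5 = 2.0 cmH2O.
Original PIP = 410/21.0 + 8.0×1.0667 + 5 = 33.057 cmH2O; new PIP = 33.057 + (2.0) = 35.057 cmH2O.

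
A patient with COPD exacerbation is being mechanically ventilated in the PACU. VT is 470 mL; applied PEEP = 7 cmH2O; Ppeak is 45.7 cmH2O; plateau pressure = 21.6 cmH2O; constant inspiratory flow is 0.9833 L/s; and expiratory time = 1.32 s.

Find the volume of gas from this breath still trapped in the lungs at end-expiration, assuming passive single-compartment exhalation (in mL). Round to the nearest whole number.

R = (PIP − Pplat)/V̇ = (45.7 − 21.6) / 0.9833 = 24.1/0.9833 = 24.509 cmH2O·s/L.
C = Vt/(Pplat − PEEP) = 470.0 / (21.6 − 7) = 470.0/14.6 = 32.192 mL/cmH2O.
τ = R × C = 24.509 × 0.03219 L/cmH2O = 0.7889 s.
Fraction remaining = e^(−Te/τ) = e^(−1.32/0.7889) = 0.1876.
Trapped volume = 470.0 × 0.1876 = 88.172 mL.

88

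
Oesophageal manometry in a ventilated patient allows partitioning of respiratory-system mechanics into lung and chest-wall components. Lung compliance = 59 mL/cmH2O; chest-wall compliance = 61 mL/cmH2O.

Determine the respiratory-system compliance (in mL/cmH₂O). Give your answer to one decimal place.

30.0

Lung and chest wall are elastances in series: 1/Crs = 1/CL + 1/Ccw.
1/Crs = 1/59 + 1/61 = 0.03334.
Crs = 29.994 mL/cmH2O.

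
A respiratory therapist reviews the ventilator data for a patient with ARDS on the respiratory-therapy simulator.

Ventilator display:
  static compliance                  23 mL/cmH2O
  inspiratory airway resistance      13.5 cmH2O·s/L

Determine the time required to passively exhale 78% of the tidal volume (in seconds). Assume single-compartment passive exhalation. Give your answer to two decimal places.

0.47

τ = R × C = 13.5 × 23 mL/cmH2O = 13.5 × 0.023 L/cmH2O = 0.3105 s.
Exhaled fraction f = 1 − e^(−t/τ) → t = −τ·ln(1 − f) = −0.3105·ln(0.22) = 0.4701 s.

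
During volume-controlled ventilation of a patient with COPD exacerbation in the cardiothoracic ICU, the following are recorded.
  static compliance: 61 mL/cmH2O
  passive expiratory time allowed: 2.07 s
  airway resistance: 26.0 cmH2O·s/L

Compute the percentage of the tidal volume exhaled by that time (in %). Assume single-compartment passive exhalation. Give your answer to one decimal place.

τ = R × C = 26.0 × 61 mL/cmH2O = 26.0 × 0.061 L/cmH2O = 1.586 s.
Passive exhalation: V(t)/V₀ = e^(−t/τ) = e^(−2.07/1.586) = 0.2711.
Fraction exhaled = 1 − 0.2711 = 0.7289 → 72.89%.

72.9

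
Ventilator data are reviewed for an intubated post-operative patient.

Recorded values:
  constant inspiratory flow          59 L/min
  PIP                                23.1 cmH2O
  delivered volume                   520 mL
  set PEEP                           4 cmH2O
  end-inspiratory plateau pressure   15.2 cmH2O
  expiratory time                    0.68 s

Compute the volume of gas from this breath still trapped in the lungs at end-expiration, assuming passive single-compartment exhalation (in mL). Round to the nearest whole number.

Flow: 59 L/min ÷ 60 = 0.9833 L/s.
R = (PIP − Pplat)/V̇ = (23.1 − 15.2) / 0.9833 = 7.9/0.9833 = 8.034 cmH2O·s/L.
C = Vt/(Pplat − PEEP) = 520.0 / (15.2 − 4) = 520.0/11.2 = 46.429 mL/cmH2O.
τ = R × C = 8.034 × 0.04643 L/cmH2O = 0.373 s.
Fraction remaining = e^(−Te/τ) = e^(−0.68/0.373) = 0.1615.
Trapped volume = 520.0 × 0.1615 = 83.98 mL.

84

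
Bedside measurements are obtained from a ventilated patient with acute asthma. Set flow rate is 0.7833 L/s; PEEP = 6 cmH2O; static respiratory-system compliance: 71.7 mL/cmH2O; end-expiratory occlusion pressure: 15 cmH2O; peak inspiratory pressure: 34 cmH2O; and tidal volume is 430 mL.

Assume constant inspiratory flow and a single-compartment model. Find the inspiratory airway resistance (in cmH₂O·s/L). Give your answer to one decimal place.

16.6

Total PEEP = 15 cmH2O (set 6 + intrinsic 9); this is the baseline alveolar pressure.
Equation of motion (constant flow): PIP = Vt/C + R·V̇ + PEEP.
R·V̇ = PIP − Vt/C − PEEP = 34 − 430/71.7 − 15 = 34 − 5.997 − 15 = 13.003 cmH2O.
R = 13.003 / 0.7833 = 16.6 cmH2O·s/L.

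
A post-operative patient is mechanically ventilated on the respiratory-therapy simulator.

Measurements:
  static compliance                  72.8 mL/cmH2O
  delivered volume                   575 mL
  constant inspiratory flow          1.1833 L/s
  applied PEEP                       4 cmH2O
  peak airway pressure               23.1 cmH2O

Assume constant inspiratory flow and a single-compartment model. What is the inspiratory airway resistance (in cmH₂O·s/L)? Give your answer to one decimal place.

9.5

Equation of motion (constant flow): PIP = Vt/C + R·V̇ + PEEP.
R·V̇ = PIP − Vt/C − PEEP = 23.1 − 575/72.8 − 4 = 23.1 − 7.898 − 4 = 11.202 cmH2O.
R = 11.202 / 1.1833 = 9.467 cmH2O·s/L.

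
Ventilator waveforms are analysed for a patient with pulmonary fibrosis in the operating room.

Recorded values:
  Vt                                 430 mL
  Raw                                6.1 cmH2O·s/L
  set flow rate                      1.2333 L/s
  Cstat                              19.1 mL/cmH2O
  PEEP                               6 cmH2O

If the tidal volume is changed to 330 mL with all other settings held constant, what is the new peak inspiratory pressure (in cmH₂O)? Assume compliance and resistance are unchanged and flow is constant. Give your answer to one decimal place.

30.8

PIP = Vt/C + R·V̇ + PEEP (constant-flow equation of motion).
Only the elastic term changes: ΔPIP = ΔVt / C = (330 − 430) / 19.1 = -5.236 cmH2O.
Original PIP = 430/19.1 + 6.1×1.2333 + 6 = 36.036 cmH2O; new PIP = 36.036 + (-5.236) = 30.8 cmH2O.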